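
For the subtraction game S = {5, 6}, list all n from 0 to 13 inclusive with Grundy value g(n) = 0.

0, 1, 2, 3, 4, 11, 12, 13

Grundy values for subtraction set {5, 6}:
g(0) = mex{} = 0
g(1) = mex{} = 0
g(2) = mex{} = 0
g(3) = mex{} = 0
g(4) = mex{} = 0
g(5) = mex{0} = 1
g(6) = mex{0} = 1
g(7) = mex{0} = 1
g(8) = mex{0} = 1
g(9) = mex{0} = 1
g(10) = mex{0,1} = 2
g(11) = mex{1} = 0
g(12) = mex{1} = 0
g(13) = mex{1} = 0
The P-positions (g = 0) in 0..13 are 0, 1, 2, 3, 4, 11, 12, 13.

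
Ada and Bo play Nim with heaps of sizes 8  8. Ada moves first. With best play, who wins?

Write each in binary and XOR column by column:
  1000  (8)
  1000  (8)
  ----
  0000  (0)
The nim-sum is 0, so this is a P-position: the player to move is in a losing position under optimal play; Ada is about to move from it and so loses — Bo wins.

Bo wins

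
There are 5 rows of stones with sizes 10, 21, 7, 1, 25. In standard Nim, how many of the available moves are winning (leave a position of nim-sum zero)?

0

Compute the nim-sum pairwise:
10 ^ 21 = 31
31 ^ 7 = 24
24 ^ 1 = 25
25 ^ 25 = 0
The nim-sum is already 0, so every move leaves a nonzero nim-sum — there are no winning moves.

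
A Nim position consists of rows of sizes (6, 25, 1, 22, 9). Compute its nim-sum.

Compute the nim-sum pairwise:
6 XOR 25 = 31
31 XOR 1 = 30
30 XOR 22 = 8
8 XOR 9 = 1

1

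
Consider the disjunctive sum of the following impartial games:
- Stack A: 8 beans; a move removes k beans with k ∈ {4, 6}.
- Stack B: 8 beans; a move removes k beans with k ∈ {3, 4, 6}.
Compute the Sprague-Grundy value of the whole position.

0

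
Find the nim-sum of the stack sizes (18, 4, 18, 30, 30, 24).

28

Write each in binary and XOR column by column:
  10010  (18)
  00100  (4)
  10010  (18)
  11110  (30)
  11110  (30)
  11000  (24)
  -----
  11100  (28)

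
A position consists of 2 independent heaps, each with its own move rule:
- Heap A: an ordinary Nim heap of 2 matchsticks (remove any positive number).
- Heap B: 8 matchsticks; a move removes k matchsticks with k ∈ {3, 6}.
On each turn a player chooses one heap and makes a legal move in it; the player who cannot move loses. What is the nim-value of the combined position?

0

Heap A is a plain Nim heap of size 2, so its Grundy value is 2.
Grundy values for heap B (subtraction set {3, 6}):
g(0) = mex{} = 0
g(1) = mex{} = 0
g(2) = mex{} = 0
g(3) = mex{0} = 1
g(4) = mex{0} = 1
g(5) = mex{0} = 1
g(6) = mex{0,1} = 2
g(7) = mex{0,1} = 2
g(8) = mex{0,1} = 2
So g(8) = 2.
The value of a disjunctive sum is the nim-sum of the parts.
Combined value = 2 ⊕ 2 = 0.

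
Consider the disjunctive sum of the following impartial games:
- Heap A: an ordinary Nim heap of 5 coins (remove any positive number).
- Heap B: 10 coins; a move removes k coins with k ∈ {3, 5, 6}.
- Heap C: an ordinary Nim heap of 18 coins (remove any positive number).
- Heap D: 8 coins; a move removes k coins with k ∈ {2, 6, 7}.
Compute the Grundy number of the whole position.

Heap A is a plain Nim heap of size 5, so its Grundy value is 5.
Build the Grundy sequence for heap B with g(k) = mex{g(k−s) : s ∈ {3, 5, 6}, s ≤ k}:
g(0) = mex{} = 0
g(1) = mex{} = 0
g(2) = mex{} = 0
g(3) = mex{0} = 1
g(4) = mex{0} = 1
g(5) = mex{0} = 1
g(6) = mex{0,1} = 2
g(7) = mex{0,1} = 2
g(8) = mex{0,1} = 2
g(9) = mex{1,2} = 0
g(10) = mex{1,2} = 0
So g(10) = 0.
Heap C is a plain Nim heap of size 18, so its Grundy value is 18.
Build the Grundy sequence for heap D with g(k) = mex{g(k−s) : s ∈ {2, 6, 7}, s ≤ k}:
k:     0  1  2  3  4  5  6  7  8
g(k):  0  0  1  1  0  0  1  1  2
So g(8) = 2.
The value of a disjunctive sum is the nim-sum of the parts.
Combined value = 5 XOR 0 XOR 18 XOR 2 = 21.

21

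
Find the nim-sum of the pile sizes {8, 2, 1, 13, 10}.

Nim-sum: 8 ⊕ 2 ⊕ 1 ⊕ 13 ⊕ 10 = 12.

12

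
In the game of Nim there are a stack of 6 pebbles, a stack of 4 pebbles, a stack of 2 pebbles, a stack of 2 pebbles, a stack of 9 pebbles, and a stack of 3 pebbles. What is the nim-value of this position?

8

Compute the nim-sum pairwise:
6 ⊕ 4 = 2
2 ⊕ 2 = 0
0 ⊕ 2 = 2
2 ⊕ 9 = 11
11 ⊕ 3 = 8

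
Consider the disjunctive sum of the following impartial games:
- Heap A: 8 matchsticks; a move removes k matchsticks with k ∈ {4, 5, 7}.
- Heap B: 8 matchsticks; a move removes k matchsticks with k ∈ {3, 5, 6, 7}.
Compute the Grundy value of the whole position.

For heap A, compute g(0), g(1), … with moves {4, 5, 7}:
g(0) = mex{} = 0
g(1) = mex{} = 0
g(2) = mex{} = 0
g(3) = mex{} = 0
g(4) = mex{0} = 1
g(5) = mex{0} = 1
g(6) = mex{0} = 1
g(7) = mex{0} = 1
g(8) = mex{0,1} = 2
So g(8) = 2.
Build the Grundy sequence for heap B with g(k) = mex{g(k−s) : s ∈ {3, 5, 6, 7}, s ≤ k}:
k:     0  1  2  3  4  5  6  7  8
g(k):  0  0  0  1  1  1  2  2  2
So g(8) = 2.
By the Sprague-Grundy theorem, the Grundy value of a sum of independent games is the XOR of the component values.
Combined value = 2 ⊕ 2 = 0.

0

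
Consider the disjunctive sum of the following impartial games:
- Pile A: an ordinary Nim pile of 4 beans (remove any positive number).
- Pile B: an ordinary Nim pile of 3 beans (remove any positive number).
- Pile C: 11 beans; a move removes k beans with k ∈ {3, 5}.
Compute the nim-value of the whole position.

6

Pile A is a plain Nim pile of size 4, so its Grundy value is 4.
Pile B is a plain Nim pile of size 3, so its Grundy value is 3.
Build the Grundy sequence for pile C with g(k) = mex{g(k−s) : s ∈ {3, 5}, s ≤ k}:
k:     0  1  2  3  4  5  6  7  8  9 10 11
g(k):  0  0  0  1  1  1  2  2  0  0  0  1
So g(11) = 1.
The value of a disjunctive sum is the nim-sum of the parts.
Combined value = 4 XOR 3 XOR 1 = 6.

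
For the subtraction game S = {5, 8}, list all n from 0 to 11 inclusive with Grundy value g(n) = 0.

Grundy values for subtraction set {5, 8}:
k:     0  1  2  3  4  5  6  7  8  9 10 11
g(k):  0  0  0  0  0  1  1  1  1  1  2  2
The P-positions (g = 0) in 0..11 are 0, 1, 2, 3, 4.

0, 1, 2, 3, 4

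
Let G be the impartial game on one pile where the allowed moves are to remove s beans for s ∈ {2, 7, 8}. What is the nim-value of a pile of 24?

Compute g(0), g(1), … for moves {2, 7, 8}:
k:     0  1  2  3  4  5  6  7  8  9 10 11 12 13 14 15 16 17 18 19 20 21 22 23 24
g(k):  0  0  1  1  0  0  1  1  2  2  0  3  1  2  0  0  1  1  2  0  0  1  1  2  0
So g(24) = 0.

0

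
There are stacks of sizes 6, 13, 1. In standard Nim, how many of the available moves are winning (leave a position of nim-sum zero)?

1

Nim-sum: 6 ^ 13 ^ 1 = 10.
The overall nim-sum is X = 10. A stack of size p has a winning move iff p XOR X < p (reduce it to p XOR X).
  6: 6 XOR 10 = 12 ≥ 6 — no move.
  13: 13 XOR 10 = 7 < 13 — winning move (to 7).
  1: 1 XOR 10 = 11 ≥ 1 — no move.
That gives 1 winning move.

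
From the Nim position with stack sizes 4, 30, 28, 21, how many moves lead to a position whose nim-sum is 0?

In binary:
  00100  (4)
  11110  (30)
  11100  (28)
  10101  (21)
  -----
  10011  (19)
The overall nim-sum is X = 19. A stack of size p has a winning move iff p XOR X < p (reduce it to p XOR X).
  4: 4 XOR 19 = 23 ≥ 4 — no move.
  30: 30 XOR 19 = 13 < 30 — winning move (to 13).
  28: 28 XOR 19 = 15 < 28 — winning move (to 15).
  21: 21 XOR 19 = 6 < 21 — winning move (to 6).
That gives 3 winning moves.

3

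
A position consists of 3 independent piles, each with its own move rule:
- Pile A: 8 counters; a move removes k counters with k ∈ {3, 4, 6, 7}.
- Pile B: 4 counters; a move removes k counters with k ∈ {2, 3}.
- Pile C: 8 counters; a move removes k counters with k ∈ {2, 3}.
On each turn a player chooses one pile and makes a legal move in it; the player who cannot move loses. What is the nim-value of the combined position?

1

For pile A, compute g(0), g(1), … with moves {3, 4, 6, 7}:
k:     0  1  2  3  4  5  6  7  8
g(k):  0  0  0  1  1  1  2  2  2
So g(8) = 2.
Build the Grundy sequence for pile B with g(k) = mex{g(k−s) : s ∈ {2, 3}, s ≤ k}:
k:     0  1  2  3  4
g(k):  0  0  1  1  2
So g(4) = 2.
Grundy values for pile C (subtraction set {2, 3}):
g(0) = mex{} = 0
g(1) = mex{} = 0
g(2) = mex{0} = 1
g(3) = mex{0} = 1
g(4) = mex{0,1} = 2
g(5) = mex{1} = 0
g(6) = mex{1,2} = 0
g(7) = mex{0,2} = 1
g(8) = mex{0} = 1
So g(8) = 1.
By the Sprague-Grundy theorem, the Grundy value of a sum of independent games is the XOR of the component values.
Combined value = 2 ⊕ 2 ⊕ 1 = 1.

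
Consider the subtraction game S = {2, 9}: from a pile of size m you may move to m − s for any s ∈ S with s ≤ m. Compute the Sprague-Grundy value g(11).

0

Build the Grundy sequence with g(k) = mex{g(k−s) : s ∈ {2, 9}, s ≤ k}:
k:     0  1  2  3  4  5  6  7  8  9 10 11
g(k):  0  0  1  1  0  0  1  1  0  2  1  0
So g(11) = 0.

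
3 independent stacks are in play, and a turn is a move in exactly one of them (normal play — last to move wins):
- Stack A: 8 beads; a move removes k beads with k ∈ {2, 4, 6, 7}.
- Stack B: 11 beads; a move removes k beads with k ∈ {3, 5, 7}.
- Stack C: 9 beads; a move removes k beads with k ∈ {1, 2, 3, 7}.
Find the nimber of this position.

For stack A, compute g(0), g(1), … with moves {2, 4, 6, 7}:
g(0) = mex{} = 0
g(1) = mex{} = 0
g(2) = mex{0} = 1
g(3) = mex{0} = 1
g(4) = mex{0,1} = 2
g(5) = mex{0,1} = 2
g(6) = mex{0,1,2} = 3
g(7) = mex{0,1,2} = 3
g(8) = mex{0,1,2,3} = 4
So g(8) = 4.
Grundy values for stack B (subtraction set {3, 5, 7}):
k:     0  1  2  3  4  5  6  7  8  9 10 11
g(k):  0  0  0  1  1  1  2  2  2  3  0  0
So g(11) = 0.
For stack C, compute g(0), g(1), … with moves {1, 2, 3, 7}:
k:     0  1  2  3  4  5  6  7  8  9
g(k):  0  1  2  3  0  1  2  3  0  1
So g(9) = 1.
The value of a disjunctive sum is the nim-sum of the parts.
Combined value = 4 ⊕ 0 ⊕ 1 = 5.

5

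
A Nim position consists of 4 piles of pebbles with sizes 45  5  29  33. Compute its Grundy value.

20

Compute the nim-sum pairwise:
45 XOR 5 = 40
40 XOR 29 = 53
53 XOR 33 = 20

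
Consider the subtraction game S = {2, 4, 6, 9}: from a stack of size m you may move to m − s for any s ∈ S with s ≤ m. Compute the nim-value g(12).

2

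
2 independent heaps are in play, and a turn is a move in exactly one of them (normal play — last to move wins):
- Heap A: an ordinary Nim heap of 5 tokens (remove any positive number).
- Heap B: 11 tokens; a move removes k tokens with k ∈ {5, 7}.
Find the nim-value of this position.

7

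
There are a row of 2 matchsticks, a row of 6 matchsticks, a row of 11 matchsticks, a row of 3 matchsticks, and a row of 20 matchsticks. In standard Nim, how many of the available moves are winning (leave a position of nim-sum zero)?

1

In binary:
  00010  (2)
  00110  (6)
  01011  (11)
  00011  (3)
  10100  (20)
  -----
  11000  (24)
The overall nim-sum is X = 24. A row of size p has a winning move iff p XOR X < p (reduce it to p XOR X).
  2: 2 XOR 24 = 26 ≥ 2 — no move.
  6: 6 XOR 24 = 30 ≥ 6 — no move.
  11: 11 XOR 24 = 19 ≥ 11 — no move.
  3: 3 XOR 24 = 27 ≥ 3 — no move.
  20: 20 XOR 24 = 12 < 20 — winning move (to 12).
That gives 1 winning move.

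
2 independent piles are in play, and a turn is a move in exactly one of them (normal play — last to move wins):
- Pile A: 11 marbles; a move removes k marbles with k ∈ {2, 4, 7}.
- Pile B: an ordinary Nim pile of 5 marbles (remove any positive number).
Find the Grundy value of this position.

4

For pile A, compute g(0), g(1), … with moves {2, 4, 7}:
k:     0  1  2  3  4  5  6  7  8  9 10 11
g(k):  0  0  1  1  2  2  0  3  1  0  2  1
So g(11) = 1.
Pile B is a plain Nim pile of size 5, so its Grundy value is 5.
By the Sprague-Grundy theorem, the Grundy value of a sum of independent games is the XOR of the component values.
Combined value = 1 ⊕ 5 = 4.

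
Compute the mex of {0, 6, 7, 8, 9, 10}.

1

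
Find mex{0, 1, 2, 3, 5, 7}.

The values 0, 1, 2, 3 are all present; 4 is the first non-negative integer missing from the set.

4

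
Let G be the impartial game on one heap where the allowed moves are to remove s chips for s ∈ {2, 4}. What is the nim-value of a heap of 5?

2

Grundy values for subtraction set {2, 4}:
k:     0  1  2  3  4  5
g(k):  0  0  1  1  2  2
So g(5) = 2.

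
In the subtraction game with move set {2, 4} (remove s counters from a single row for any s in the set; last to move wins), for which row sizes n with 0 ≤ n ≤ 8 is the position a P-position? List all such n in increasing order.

0, 1, 6, 7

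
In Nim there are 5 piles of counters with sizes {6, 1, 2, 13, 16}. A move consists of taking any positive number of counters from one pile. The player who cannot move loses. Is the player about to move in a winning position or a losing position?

Winning position

Nim-sum: 6 XOR 1 XOR 2 XOR 13 XOR 16 = 24.
The nim-sum is 24 ≠ 0, so this is an N-position: the player to move can win.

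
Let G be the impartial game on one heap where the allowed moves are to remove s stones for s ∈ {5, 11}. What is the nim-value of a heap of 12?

Compute g(0), g(1), … for moves {5, 11}:
g(0) = mex{} = 0
g(1) = mex{} = 0
g(2) = mex{} = 0
g(3) = mex{} = 0
g(4) = mex{} = 0
g(5) = mex{0} = 1
g(6) = mex{0} = 1
g(7) = mex{0} = 1
g(8) = mex{0} = 1
g(9) = mex{0} = 1
g(10) = mex{1} = 0
g(11) = mex{0,1} = 2
g(12) = mex{0,1} = 2
So g(12) = 2.

2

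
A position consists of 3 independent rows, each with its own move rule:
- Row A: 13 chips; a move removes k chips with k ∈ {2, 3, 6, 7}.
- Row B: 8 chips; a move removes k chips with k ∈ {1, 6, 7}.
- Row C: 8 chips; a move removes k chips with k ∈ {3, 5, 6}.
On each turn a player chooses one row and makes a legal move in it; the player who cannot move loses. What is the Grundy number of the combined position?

2

Grundy values for row A (subtraction set {2, 3, 6, 7}):
g(0) = mex{} = 0
g(1) = mex{} = 0
g(2) = mex{0} = 1
g(3) = mex{0} = 1
g(4) = mex{0,1} = 2
g(5) = mex{1} = 0
g(6) = mex{0,1,2} = 3
g(7) = mex{0,2} = 1
g(8) = mex{0,1,3} = 2
g(9) = mex{1,3} = 0
g(10) = mex{1,2} = 0
g(11) = mex{0,2} = 1
g(12) = mex{0,3} = 1
g(13) = mex{0,1,3} = 2
So g(13) = 2.
Grundy values for row B (subtraction set {1, 6, 7}):
g(0) = mex{} = 0
g(1) = mex{0} = 1
g(2) = mex{1} = 0
g(3) = mex{0} = 1
g(4) = mex{1} = 0
g(5) = mex{0} = 1
g(6) = mex{0,1} = 2
g(7) = mex{0,1,2} = 3
g(8) = mex{0,1,3} = 2
So g(8) = 2.
Build the Grundy sequence for row C with g(k) = mex{g(k−s) : s ∈ {3, 5, 6}, s ≤ k}:
g(0) = mex{} = 0
g(1) = mex{} = 0
g(2) = mex{} = 0
g(3) = mex{0} = 1
g(4) = mex{0} = 1
g(5) = mex{0} = 1
g(6) = mex{0,1} = 2
g(7) = mex{0,1} = 2
g(8) = mex{0,1} = 2
So g(8) = 2.
By the Sprague-Grundy theorem, the Grundy value of a sum of independent games is the XOR of the component values.
Combined value = 2 ⊕ 2 ⊕ 2 = 2.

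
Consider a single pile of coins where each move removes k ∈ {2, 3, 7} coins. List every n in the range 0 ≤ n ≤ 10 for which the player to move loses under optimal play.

Grundy values for subtraction set {2, 3, 7}:
k:     0  1  2  3  4  5  6  7  8  9 10
g(k):  0  0  1  1  2  0  0  1  1  2  0
The P-positions (g = 0) in 0..10 are 0, 1, 5, 6, 10.

0, 1, 5, 6, 10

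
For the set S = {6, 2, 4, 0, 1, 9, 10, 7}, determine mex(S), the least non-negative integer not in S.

3

The values 0, 1, 2 are all present; 3 is the first non-negative integer missing from the set.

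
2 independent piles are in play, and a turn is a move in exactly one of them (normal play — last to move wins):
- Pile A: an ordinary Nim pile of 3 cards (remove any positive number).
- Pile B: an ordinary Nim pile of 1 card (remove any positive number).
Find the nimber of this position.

2

Pile A is a plain Nim pile of size 3, so its Grundy value is 3.
Pile B is a plain Nim pile of size 1, so its Grundy value is 1.
By the Sprague-Grundy theorem, the Grundy value of a sum of independent games is the XOR of the component values.
Combined value = 3 ⊕ 1 = 2.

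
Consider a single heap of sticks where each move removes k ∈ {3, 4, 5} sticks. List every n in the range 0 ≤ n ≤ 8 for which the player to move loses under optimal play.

0, 1, 2, 8

Compute g(0), g(1), … for moves {3, 4, 5}:
g(0) = mex{} = 0
g(1) = mex{} = 0
g(2) = mex{} = 0
g(3) = mex{0} = 1
g(4) = mex{0} = 1
g(5) = mex{0} = 1
g(6) = mex{0,1} = 2
g(7) = mex{0,1} = 2
g(8) = mex{1} = 0
The P-positions (g = 0) in 0..8 are 0, 1, 2, 8.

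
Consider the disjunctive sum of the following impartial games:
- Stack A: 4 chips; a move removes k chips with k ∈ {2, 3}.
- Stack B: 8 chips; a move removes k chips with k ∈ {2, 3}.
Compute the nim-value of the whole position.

For stack A, compute g(0), g(1), … with moves {2, 3}:
k:     0  1  2  3  4
g(k):  0  0  1  1  2
So g(4) = 2.
For stack B, compute g(0), g(1), … with moves {2, 3}:
g(0) = mex{} = 0
g(1) = mex{} = 0
g(2) = mex{0} = 1
g(3) = mex{0} = 1
g(4) = mex{0,1} = 2
g(5) = mex{1} = 0
g(6) = mex{1,2} = 0
g(7) = mex{0,2} = 1
g(8) = mex{0} = 1
So g(8) = 1.
The value of a disjunctive sum is the nim-sum of the parts.
Combined value = 2 XOR 1 = 3.

3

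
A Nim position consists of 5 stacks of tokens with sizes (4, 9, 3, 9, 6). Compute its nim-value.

1

Compute the nim-sum pairwise:
4 ⊕ 9 = 13
13 ⊕ 3 = 14
14 ⊕ 9 = 7
7 ⊕ 6 = 1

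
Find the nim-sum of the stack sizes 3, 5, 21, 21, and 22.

Write each in binary and XOR column by column:
  00011  (3)
  00101  (5)
  10101  (21)
  10101  (21)
  10110  (22)
  -----
  10000  (16)

16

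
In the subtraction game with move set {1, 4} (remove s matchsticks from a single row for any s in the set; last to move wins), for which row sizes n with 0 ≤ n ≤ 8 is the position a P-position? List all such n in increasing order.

Build the Grundy sequence with g(k) = mex{g(k−s) : s ∈ {1, 4}, s ≤ k}:
k:     0  1  2  3  4  5  6  7  8
g(k):  0  1  0  1  2  0  1  0  1
The P-positions (g = 0) in 0..8 are 0, 2, 5, 7.

0, 2, 5, 7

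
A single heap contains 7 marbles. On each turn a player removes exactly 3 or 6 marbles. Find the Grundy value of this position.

Compute g(0), g(1), … for moves {3, 6}:
k:     0  1  2  3  4  5  6  7
g(k):  0  0  0  1  1  1  2  2
So g(7) = 2.

2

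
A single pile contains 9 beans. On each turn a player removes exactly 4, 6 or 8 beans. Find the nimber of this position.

2

Compute g(0), g(1), … for moves {4, 6, 8}:
g(0) = mex{} = 0
g(1) = mex{} = 0
g(2) = mex{} = 0
g(3) = mex{} = 0
g(4) = mex{0} = 1
g(5) = mex{0} = 1
g(6) = mex{0} = 1
g(7) = mex{0} = 1
g(8) = mex{0,1} = 2
g(9) = mex{0,1} = 2
So g(9) = 2.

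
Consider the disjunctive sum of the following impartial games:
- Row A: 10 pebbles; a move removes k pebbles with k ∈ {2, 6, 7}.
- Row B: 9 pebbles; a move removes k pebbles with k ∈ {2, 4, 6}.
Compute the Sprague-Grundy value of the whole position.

3

Grundy values for row A (subtraction set {2, 6, 7}):
g(0) = mex{} = 0
g(1) = mex{} = 0
g(2) = mex{0} = 1
g(3) = mex{0} = 1
g(4) = mex{1} = 0
g(5) = mex{1} = 0
g(6) = mex{0} = 1
g(7) = mex{0} = 1
g(8) = mex{0,1} = 2
g(9) = mex{1} = 0
g(10) = mex{0,1,2} = 3
So g(10) = 3.
Build the Grundy sequence for row B with g(k) = mex{g(k−s) : s ∈ {2, 4, 6}, s ≤ k}:
g(0) = mex{} = 0
g(1) = mex{} = 0
g(2) = mex{0} = 1
g(3) = mex{0} = 1
g(4) = mex{0,1} = 2
g(5) = mex{0,1} = 2
g(6) = mex{0,1,2} = 3
g(7) = mex{0,1,2} = 3
g(8) = mex{1,2,3} = 0
g(9) = mex{1,2,3} = 0
So g(9) = 0.
By the Sprague-Grundy theorem, the Grundy value of a sum of independent games is the XOR of the component values.
Combined value = 3 ⊕ 0 = 3.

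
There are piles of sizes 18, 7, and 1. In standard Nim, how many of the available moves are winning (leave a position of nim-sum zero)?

1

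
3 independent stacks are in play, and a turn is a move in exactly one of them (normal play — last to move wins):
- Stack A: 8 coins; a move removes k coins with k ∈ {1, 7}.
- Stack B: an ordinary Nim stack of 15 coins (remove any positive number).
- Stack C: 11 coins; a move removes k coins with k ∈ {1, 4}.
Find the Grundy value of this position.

For stack A, compute g(0), g(1), … with moves {1, 7}:
g(0) = mex{} = 0
g(1) = mex{0} = 1
g(2) = mex{1} = 0
g(3) = mex{0} = 1
g(4) = mex{1} = 0
g(5) = mex{0} = 1
g(6) = mex{1} = 0
g(7) = mex{0} = 1
g(8) = mex{1} = 0
So g(8) = 0.
Stack B is a plain Nim stack of size 15, so its Grundy value is 15.
Build the Grundy sequence for stack C with g(k) = mex{g(k−s) : s ∈ {1, 4}, s ≤ k}:
g(0) = mex{} = 0
g(1) = mex{0} = 1
g(2) = mex{1} = 0
g(3) = mex{0} = 1
g(4) = mex{0,1} = 2
g(5) = mex{1,2} = 0
g(6) = mex{0} = 1
g(7) = mex{1} = 0
g(8) = mex{0,2} = 1
g(9) = mex{0,1} = 2
g(10) = mex{1,2} = 0
g(11) = mex{0} = 1
So g(11) = 1.
By the Sprague-Grundy theorem, the Grundy value of a sum of independent games is the XOR of the component values.
Combined value = 0 XOR 15 XOR 1 = 14.

14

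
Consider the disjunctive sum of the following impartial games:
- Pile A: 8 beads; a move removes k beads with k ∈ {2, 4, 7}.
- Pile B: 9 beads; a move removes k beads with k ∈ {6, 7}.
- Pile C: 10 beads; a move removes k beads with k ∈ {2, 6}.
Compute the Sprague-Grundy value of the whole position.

For pile A, compute g(0), g(1), … with moves {2, 4, 7}:
g(0) = mex{} = 0
g(1) = mex{} = 0
g(2) = mex{0} = 1
g(3) = mex{0} = 1
g(4) = mex{0,1} = 2
g(5) = mex{0,1} = 2
g(6) = mex{1,2} = 0
g(7) = mex{0,1,2} = 3
g(8) = mex{0,2} = 1
So g(8) = 1.
Grundy values for pile B (subtraction set {6, 7}):
k:     0  1  2  3  4  5  6  7  8  9
g(k):  0  0  0  0  0  0  1  1  1  1
So g(9) = 1.
Grundy values for pile C (subtraction set {2, 6}):
g(0) = mex{} = 0
g(1) = mex{} = 0
g(2) = mex{0} = 1
g(3) = mex{0} = 1
g(4) = mex{1} = 0
g(5) = mex{1} = 0
g(6) = mex{0} = 1
g(7) = mex{0} = 1
g(8) = mex{1} = 0
g(9) = mex{1} = 0
g(10) = mex{0} = 1
So g(10) = 1.
By the Sprague-Grundy theorem, the Grundy value of a sum of independent games is the XOR of the component values.
Combined value = 1 ⊕ 1 ⊕ 1 = 1.

1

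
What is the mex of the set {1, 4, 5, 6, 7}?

0

0 is not in the set, so the mex is 0.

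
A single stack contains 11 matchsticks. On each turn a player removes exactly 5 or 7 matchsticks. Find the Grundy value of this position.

Build the Grundy sequence with g(k) = mex{g(k−s) : s ∈ {5, 7}, s ≤ k}:
g(0) = mex{} = 0
g(1) = mex{} = 0
g(2) = mex{} = 0
g(3) = mex{} = 0
g(4) = mex{} = 0
g(5) = mex{0} = 1
g(6) = mex{0} = 1
g(7) = mex{0} = 1
g(8) = mex{0} = 1
g(9) = mex{0} = 1
g(10) = mex{0,1} = 2
g(11) = mex{0,1} = 2
So g(11) = 2.

2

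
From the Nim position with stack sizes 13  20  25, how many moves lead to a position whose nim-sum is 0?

0

Compute the nim-sum pairwise:
13 ^ 20 = 25
25 ^ 25 = 0
The nim-sum is already 0, so every move leaves a nonzero nim-sum — there are no winning moves.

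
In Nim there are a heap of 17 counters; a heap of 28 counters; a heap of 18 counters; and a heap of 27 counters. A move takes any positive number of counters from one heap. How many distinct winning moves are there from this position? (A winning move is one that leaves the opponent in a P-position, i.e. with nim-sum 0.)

In binary:
  10001  (17)
  11100  (28)
  10010  (18)
  11011  (27)
  -----
  00100  (4)
The overall nim-sum is X = 4. A heap of size p has a winning move iff p XOR X < p (reduce it to p XOR X).
  17: 17 XOR 4 = 21 ≥ 17 — no move.
  28: 28 XOR 4 = 24 < 28 — winning move (to 24).
  18: 18 XOR 4 = 22 ≥ 18 — no move.
  27: 27 XOR 4 = 31 ≥ 27 — no move.
That gives 1 winning move.

1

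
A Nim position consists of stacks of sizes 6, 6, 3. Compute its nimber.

Nim-sum: 6 ^ 6 ^ 3 = 3.

3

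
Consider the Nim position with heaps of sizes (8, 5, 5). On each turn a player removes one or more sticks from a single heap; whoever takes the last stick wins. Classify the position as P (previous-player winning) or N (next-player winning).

N-position

Compute the nim-sum pairwise:
8 ⊕ 5 = 13
13 ⊕ 5 = 8
The nim-sum is 8 ≠ 0, so this is an N-position: the player to move can win.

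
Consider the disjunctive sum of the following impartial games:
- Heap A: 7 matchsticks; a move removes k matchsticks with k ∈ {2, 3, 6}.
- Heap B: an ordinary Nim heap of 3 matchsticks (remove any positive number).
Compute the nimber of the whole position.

2

Build the Grundy sequence for heap A with g(k) = mex{g(k−s) : s ∈ {2, 3, 6}, s ≤ k}:
g(0) = mex{} = 0
g(1) = mex{} = 0
g(2) = mex{0} = 1
g(3) = mex{0} = 1
g(4) = mex{0,1} = 2
g(5) = mex{1} = 0
g(6) = mex{0,1,2} = 3
g(7) = mex{0,2} = 1
So g(7) = 1.
Heap B is a plain Nim heap of size 3, so its Grundy value is 3.
The value of a disjunctive sum is the nim-sum of the parts.
Combined value = 1 ⊕ 3 = 2.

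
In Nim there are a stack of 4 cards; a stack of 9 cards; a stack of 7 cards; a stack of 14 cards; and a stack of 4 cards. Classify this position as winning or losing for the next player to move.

Losing position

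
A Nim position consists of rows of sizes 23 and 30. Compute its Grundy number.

9

Compute the nim-sum pairwise:
23 XOR 30 = 9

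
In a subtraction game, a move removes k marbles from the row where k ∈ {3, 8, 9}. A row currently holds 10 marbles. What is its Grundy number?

Compute g(0), g(1), … for moves {3, 8, 9}:
g(0) = mex{} = 0
g(1) = mex{} = 0
g(2) = mex{} = 0
g(3) = mex{0} = 1
g(4) = mex{0} = 1
g(5) = mex{0} = 1
g(6) = mex{1} = 0
g(7) = mex{1} = 0
g(8) = mex{0,1} = 2
g(9) = mex{0} = 1
g(10) = mex{0} = 1
So g(10) = 1.

1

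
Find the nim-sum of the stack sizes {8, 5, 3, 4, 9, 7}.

4

Write each in binary and XOR column by column:
  1000  (8)
  0101  (5)
  0011  (3)
  0100  (4)
  1001  (9)
  0111  (7)
  ----
  0100  (4)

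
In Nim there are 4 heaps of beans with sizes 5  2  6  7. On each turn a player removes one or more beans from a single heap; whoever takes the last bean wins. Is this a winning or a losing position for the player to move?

Winning position

Nim-sum: 5 ⊕ 2 ⊕ 6 ⊕ 7 = 6.
The nim-sum is 6 ≠ 0, so this is an N-position: the player to move can win.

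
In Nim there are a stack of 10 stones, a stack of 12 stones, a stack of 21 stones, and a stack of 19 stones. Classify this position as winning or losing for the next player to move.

Bitwise XOR of the heap sizes:
  01010  (10)
  01100  (12)
  10101  (21)
  10011  (19)
  -----
  00000  (0)
The nim-sum is 0, so this is a P-position: the player to move is in a losing position under optimal play.

Losing position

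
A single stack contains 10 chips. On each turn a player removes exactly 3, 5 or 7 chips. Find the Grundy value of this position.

0

Compute g(0), g(1), … for moves {3, 5, 7}:
k:     0  1  2  3  4  5  6  7  8  9 10
g(k):  0  0  0  1  1  1  2  2  2  3  0
So g(10) = 0.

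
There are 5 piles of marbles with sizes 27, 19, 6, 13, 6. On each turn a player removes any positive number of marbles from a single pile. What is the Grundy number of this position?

5

Nim-sum: 27 ^ 19 ^ 6 ^ 13 ^ 6 = 5.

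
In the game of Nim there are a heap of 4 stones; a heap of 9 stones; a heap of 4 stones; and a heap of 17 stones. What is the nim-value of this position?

24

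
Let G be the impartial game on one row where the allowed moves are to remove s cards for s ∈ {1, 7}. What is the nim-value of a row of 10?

0

Grundy values for subtraction set {1, 7}:
k:     0  1  2  3  4  5  6  7  8  9 10
g(k):  0  1  0  1  0  1  0  1  0  1  0
So g(10) = 0.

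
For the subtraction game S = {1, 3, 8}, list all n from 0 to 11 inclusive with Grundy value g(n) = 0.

Compute g(0), g(1), … for moves {1, 3, 8}:
g(0) = mex{} = 0
g(1) = mex{0} = 1
g(2) = mex{1} = 0
g(3) = mex{0} = 1
g(4) = mex{1} = 0
g(5) = mex{0} = 1
g(6) = mex{1} = 0
g(7) = mex{0} = 1
g(8) = mex{0,1} = 2
g(9) = mex{0,1,2} = 3
g(10) = mex{0,1,3} = 2
g(11) = mex{1,2} = 0
The P-positions (g = 0) in 0..11 are 0, 2, 4, 6, 11.

0, 2, 4, 6, 11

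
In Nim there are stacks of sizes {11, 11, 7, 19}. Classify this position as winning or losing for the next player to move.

Nim-sum: 11 ⊕ 11 ⊕ 7 ⊕ 19 = 20.
The nim-sum is 20 ≠ 0, so this is an N-position: the player to move can win.

Winning position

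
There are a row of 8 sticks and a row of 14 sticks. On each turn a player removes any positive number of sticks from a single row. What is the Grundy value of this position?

In binary:
  1000  (8)
  1110  (14)
  ----
  0110  (6)

6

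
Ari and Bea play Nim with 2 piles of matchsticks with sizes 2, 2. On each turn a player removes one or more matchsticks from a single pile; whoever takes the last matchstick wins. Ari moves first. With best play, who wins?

Nim-sum: 2 XOR 2 = 0.
The nim-sum is 0, so this is a P-position: the player to move is in a losing position under optimal play; Ari is about to move from it and so loses — Bea wins.

Bea wins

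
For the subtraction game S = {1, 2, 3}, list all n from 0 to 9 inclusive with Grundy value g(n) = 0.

0, 4, 8

Compute g(0), g(1), … for moves {1, 2, 3}:
g(0) = mex{} = 0
g(1) = mex{0} = 1
g(2) = mex{0,1} = 2
g(3) = mex{0,1,2} = 3
g(4) = mex{1,2,3} = 0
g(5) = mex{0,2,3} = 1
g(6) = mex{0,1,3} = 2
g(7) = mex{0,1,2} = 3
g(8) = mex{1,2,3} = 0
g(9) = mex{0,2,3} = 1
The P-positions (g = 0) in 0..9 are 0, 4, 8.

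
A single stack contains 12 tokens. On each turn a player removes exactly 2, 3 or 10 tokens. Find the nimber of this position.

0

Build the Grundy sequence with g(k) = mex{g(k−s) : s ∈ {2, 3, 10}, s ≤ k}:
k:     0  1  2  3  4  5  6  7  8  9 10 11 12
g(k):  0  0  1  1  2  0  0  1  1  2  2  3  0
So g(12) = 0.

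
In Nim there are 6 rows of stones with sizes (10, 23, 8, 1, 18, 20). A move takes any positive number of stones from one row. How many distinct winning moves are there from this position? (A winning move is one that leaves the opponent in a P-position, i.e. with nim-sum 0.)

Write each in binary and XOR column by column:
  01010  (10)
  10111  (23)
  01000  (8)
  00001  (1)
  10010  (18)
  10100  (20)
  -----
  10010  (18)
The overall nim-sum is X = 18. A row of size p has a winning move iff p XOR X < p (reduce it to p XOR X).
  10: 10 XOR 18 = 24 ≥ 10 — no move.
  23: 23 XOR 18 = 5 < 23 — winning move (to 5).
  8: 8 XOR 18 = 26 ≥ 8 — no move.
  1: 1 XOR 18 = 19 ≥ 1 — no move.
  18: 18 XOR 18 = 0 < 18 — winning move (to 0).
  20: 20 XOR 18 = 6 < 20 — winning move (to 6).
That gives 3 winning moves.

3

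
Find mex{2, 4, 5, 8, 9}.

0

0 is not in the set, so the mex is 0.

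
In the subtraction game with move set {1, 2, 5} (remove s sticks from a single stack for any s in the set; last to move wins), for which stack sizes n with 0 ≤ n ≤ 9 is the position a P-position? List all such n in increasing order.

Compute g(0), g(1), … for moves {1, 2, 5}:
g(0) = mex{} = 0
g(1) = mex{0} = 1
g(2) = mex{0,1} = 2
g(3) = mex{1,2} = 0
g(4) = mex{0,2} = 1
g(5) = mex{0,1} = 2
g(6) = mex{1,2} = 0
g(7) = mex{0,2} = 1
g(8) = mex{0,1} = 2
g(9) = mex{1,2} = 0
The P-positions (g = 0) in 0..9 are 0, 3, 6, 9.

0, 3, 6, 9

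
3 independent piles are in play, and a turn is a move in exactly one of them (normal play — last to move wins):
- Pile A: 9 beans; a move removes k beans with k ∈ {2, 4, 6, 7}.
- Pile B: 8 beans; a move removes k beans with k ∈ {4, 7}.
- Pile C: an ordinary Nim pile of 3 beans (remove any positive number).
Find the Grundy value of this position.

1

For pile A, compute g(0), g(1), … with moves {2, 4, 6, 7}:
g(0) = mex{} = 0
g(1) = mex{} = 0
g(2) = mex{0} = 1
g(3) = mex{0} = 1
g(4) = mex{0,1} = 2
g(5) = mex{0,1} = 2
g(6) = mex{0,1,2} = 3
g(7) = mex{0,1,2} = 3
g(8) = mex{0,1,2,3} = 4
g(9) = mex{1,2,3} = 0
So g(9) = 0.
Grundy values for pile B (subtraction set {4, 7}):
k:     0  1  2  3  4  5  6  7  8
g(k):  0  0  0  0  1  1  1  1  2
So g(8) = 2.
Pile C is a plain Nim pile of size 3, so its Grundy value is 3.
By the Sprague-Grundy theorem, the Grundy value of a sum of independent games is the XOR of the component values.
Combined value = 0 ⊕ 2 ⊕ 3 = 1.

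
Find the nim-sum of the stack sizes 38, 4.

Compute the nim-sum pairwise:
38 XOR 4 = 34

34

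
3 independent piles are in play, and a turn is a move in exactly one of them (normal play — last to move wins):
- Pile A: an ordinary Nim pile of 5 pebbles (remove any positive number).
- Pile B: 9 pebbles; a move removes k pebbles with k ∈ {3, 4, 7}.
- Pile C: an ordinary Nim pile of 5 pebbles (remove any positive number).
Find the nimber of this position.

3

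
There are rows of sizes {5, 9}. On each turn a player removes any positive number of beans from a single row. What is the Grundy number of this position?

12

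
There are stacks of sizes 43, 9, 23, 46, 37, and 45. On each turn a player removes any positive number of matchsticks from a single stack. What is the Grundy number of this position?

19

Compute the nim-sum pairwise:
43 XOR 9 = 34
34 XOR 23 = 53
53 XOR 46 = 27
27 XOR 37 = 62
62 XOR 45 = 19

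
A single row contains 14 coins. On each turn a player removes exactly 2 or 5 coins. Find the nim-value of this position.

Grundy values for subtraction set {2, 5}:
g(0) = mex{} = 0
g(1) = mex{} = 0
g(2) = mex{0} = 1
g(3) = mex{0} = 1
g(4) = mex{1} = 0
g(5) = mex{0,1} = 2
g(6) = mex{0} = 1
g(7) = mex{1,2} = 0
g(8) = mex{1} = 0
g(9) = mex{0} = 1
g(10) = mex{0,2} = 1
g(11) = mex{1} = 0
g(12) = mex{0,1} = 2
g(13) = mex{0} = 1
g(14) = mex{1,2} = 0
So g(14) = 0.

0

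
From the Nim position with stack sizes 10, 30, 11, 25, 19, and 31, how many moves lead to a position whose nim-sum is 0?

Nim-sum: 10 ⊕ 30 ⊕ 11 ⊕ 25 ⊕ 19 ⊕ 31 = 10.
The overall nim-sum is X = 10. A stack of size p has a winning move iff p XOR X < p (reduce it to p XOR X).
  10: 10 XOR 10 = 0 < 10 — winning move (to 0).
  30: 30 XOR 10 = 20 < 30 — winning move (to 20).
  11: 11 XOR 10 = 1 < 11 — winning move (to 1).
  25: 25 XOR 10 = 19 < 25 — winning move (to 19).
  19: 19 XOR 10 = 25 ≥ 19 — no move.
  31: 31 XOR 10 = 21 < 31 — winning move (to 21).
That gives 5 winning moves.

5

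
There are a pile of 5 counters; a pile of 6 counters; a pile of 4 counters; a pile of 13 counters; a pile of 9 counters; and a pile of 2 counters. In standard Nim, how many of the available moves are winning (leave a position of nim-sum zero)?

Nim-sum: 5 XOR 6 XOR 4 XOR 13 XOR 9 XOR 2 = 1.
The overall nim-sum is X = 1. A pile of size p has a winning move iff p XOR X < p (reduce it to p XOR X).
  5: 5 XOR 1 = 4 < 5 — winning move (to 4).
  6: 6 XOR 1 = 7 ≥ 6 — no move.
  4: 4 XOR 1 = 5 ≥ 4 — no move.
  13: 13 XOR 1 = 12 < 13 — winning move (to 12).
  9: 9 XOR 1 = 8 < 9 — winning move (to 8).
  2: 2 XOR 1 = 3 ≥ 2 — no move.
That gives 3 winning moves.

3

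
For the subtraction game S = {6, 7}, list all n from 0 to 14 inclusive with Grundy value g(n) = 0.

0, 1, 2, 3, 4, 5, 13, 14

Compute g(0), g(1), … for moves {6, 7}:
k:     0  1  2  3  4  5  6  7  8  9 10 11 12 13 14
g(k):  0  0  0  0  0  0  1  1  1  1  1  1  2  0  0
The P-positions (g = 0) in 0..14 are 0, 1, 2, 3, 4, 5, 13, 14.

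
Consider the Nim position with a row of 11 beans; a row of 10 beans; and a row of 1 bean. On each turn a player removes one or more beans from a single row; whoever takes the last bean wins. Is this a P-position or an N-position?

P-position

In binary:
  1011  (11)
  1010  (10)
  0001  (1)
  ----
  0000  (0)
The nim-sum is 0, so this is a P-position: the player to move is in a losing position under optimal play.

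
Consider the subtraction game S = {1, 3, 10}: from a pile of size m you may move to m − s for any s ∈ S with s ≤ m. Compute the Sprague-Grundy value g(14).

Compute g(0), g(1), … for moves {1, 3, 10}:
g(0) = mex{} = 0
g(1) = mex{0} = 1
g(2) = mex{1} = 0
g(3) = mex{0} = 1
g(4) = mex{1} = 0
g(5) = mex{0} = 1
g(6) = mex{1} = 0
g(7) = mex{0} = 1
g(8) = mex{1} = 0
g(9) = mex{0} = 1
g(10) = mex{0,1} = 2
g(11) = mex{0,1,2} = 3
g(12) = mex{0,1,3} = 2
g(13) = mex{1,2} = 0
g(14) = mex{0,3} = 1
So g(14) = 1.

1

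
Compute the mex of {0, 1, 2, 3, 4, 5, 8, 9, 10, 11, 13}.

6

The values 0, 1, 2, 3, 4, 5 are all present; 6 is the first non-negative integer missing from the set.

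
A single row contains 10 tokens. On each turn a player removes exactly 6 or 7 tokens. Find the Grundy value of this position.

Compute g(0), g(1), … for moves {6, 7}:
g(0) = mex{} = 0
g(1) = mex{} = 0
g(2) = mex{} = 0
g(3) = mex{} = 0
g(4) = mex{} = 0
g(5) = mex{} = 0
g(6) = mex{0} = 1
g(7) = mex{0} = 1
g(8) = mex{0} = 1
g(9) = mex{0} = 1
g(10) = mex{0} = 1
So g(10) = 1.

1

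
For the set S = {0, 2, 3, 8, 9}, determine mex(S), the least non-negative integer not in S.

1

0 is in the set but 1 is not, so the mex is 1.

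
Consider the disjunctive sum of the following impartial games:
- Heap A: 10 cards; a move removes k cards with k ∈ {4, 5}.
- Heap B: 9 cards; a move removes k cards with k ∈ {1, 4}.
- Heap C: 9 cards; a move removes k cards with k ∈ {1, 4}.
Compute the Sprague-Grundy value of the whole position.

Build the Grundy sequence for heap A with g(k) = mex{g(k−s) : s ∈ {4, 5}, s ≤ k}:
k:     0  1  2  3  4  5  6  7  8  9 10
g(k):  0  0  0  0  1  1  1  1  2  0  0
So g(10) = 0.
Build the Grundy sequence for heap B with g(k) = mex{g(k−s) : s ∈ {1, 4}, s ≤ k}:
k:     0  1  2  3  4  5  6  7  8  9
g(k):  0  1  0  1  2  0  1  0  1  2
So g(9) = 2.
Grundy values for heap C (subtraction set {1, 4}):
k:     0  1  2  3  4  5  6  7  8  9
g(k):  0  1  0  1  2  0  1  0  1  2
So g(9) = 2.
By the Sprague-Grundy theorem, the Grundy value of a sum of independent games is the XOR of the component values.
Combined value = 0 XOR 2 XOR 2 = 0.

0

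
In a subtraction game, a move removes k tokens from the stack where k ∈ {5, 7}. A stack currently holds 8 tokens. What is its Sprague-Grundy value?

1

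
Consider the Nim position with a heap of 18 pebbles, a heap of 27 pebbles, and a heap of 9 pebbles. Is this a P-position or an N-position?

P-position

Compute the nim-sum pairwise:
18 XOR 27 = 9
9 XOR 9 = 0
The nim-sum is 0, so this is a P-position: the player to move is in a losing position under optimal play.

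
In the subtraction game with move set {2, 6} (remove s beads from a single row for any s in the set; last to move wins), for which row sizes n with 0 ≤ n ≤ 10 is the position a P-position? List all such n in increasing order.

0, 1, 4, 5, 8, 9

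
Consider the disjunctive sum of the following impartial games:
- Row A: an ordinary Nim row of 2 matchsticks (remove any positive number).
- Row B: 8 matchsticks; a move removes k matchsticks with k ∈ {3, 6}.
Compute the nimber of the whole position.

0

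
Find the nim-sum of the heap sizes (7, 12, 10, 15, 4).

10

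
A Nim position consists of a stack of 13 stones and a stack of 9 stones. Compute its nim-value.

4

Compute the nim-sum pairwise:
13 XOR 9 = 4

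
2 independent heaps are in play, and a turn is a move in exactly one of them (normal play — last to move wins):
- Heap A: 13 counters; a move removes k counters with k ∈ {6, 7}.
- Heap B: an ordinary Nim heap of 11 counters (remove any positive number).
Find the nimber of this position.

For heap A, compute g(0), g(1), … with moves {6, 7}:
g(0) = mex{} = 0
g(1) = mex{} = 0
g(2) = mex{} = 0
g(3) = mex{} = 0
g(4) = mex{} = 0
g(5) = mex{} = 0
g(6) = mex{0} = 1
g(7) = mex{0} = 1
g(8) = mex{0} = 1
g(9) = mex{0} = 1
g(10) = mex{0} = 1
g(11) = mex{0} = 1
g(12) = mex{0,1} = 2
g(13) = mex{1} = 0
So g(13) = 0.
Heap B is a plain Nim heap of size 11, so its Grundy value is 11.
The value of a disjunctive sum is the nim-sum of the parts.
Combined value = 0 ⊕ 11 = 11.

11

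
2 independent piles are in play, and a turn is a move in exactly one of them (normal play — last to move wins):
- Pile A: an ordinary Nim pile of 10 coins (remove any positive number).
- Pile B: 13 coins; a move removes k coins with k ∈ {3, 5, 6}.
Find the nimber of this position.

11

Pile A is a plain Nim pile of size 10, so its Grundy value is 10.
Build the Grundy sequence for pile B with g(k) = mex{g(k−s) : s ∈ {3, 5, 6}, s ≤ k}:
k:     0  1  2  3  4  5  6  7  8  9 10 11 12 13
g(k):  0  0  0  1  1  1  2  2  2  0  0  0  1  1
So g(13) = 1.
The value of a disjunctive sum is the nim-sum of the parts.
Combined value = 10 ⊕ 1 = 11.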